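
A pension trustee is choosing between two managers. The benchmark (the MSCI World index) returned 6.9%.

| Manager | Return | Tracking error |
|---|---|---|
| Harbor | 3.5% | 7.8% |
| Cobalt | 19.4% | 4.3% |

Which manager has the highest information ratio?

Harbor: IR = (3.5% − 6.9%) / 7.8% = -0.436
Cobalt: IR = (19.4% − 6.9%) / 4.3% = 2.907
Highest: Cobalt (2.907).

Cobalt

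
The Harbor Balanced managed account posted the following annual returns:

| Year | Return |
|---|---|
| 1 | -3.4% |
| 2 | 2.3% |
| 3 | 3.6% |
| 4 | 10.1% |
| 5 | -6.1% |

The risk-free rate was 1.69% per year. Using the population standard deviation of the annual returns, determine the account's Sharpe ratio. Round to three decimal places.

-0.069

Mean return r̄ = 6.50 / 5 = 1.3000%
Population std dev = √[160.5800 / 5] = 5.6671%
Sharpe = (r̄ − rf) / σ = (1.3000 − 1.69) / 5.6671 = -0.3900 / 5.6671 = -0.0688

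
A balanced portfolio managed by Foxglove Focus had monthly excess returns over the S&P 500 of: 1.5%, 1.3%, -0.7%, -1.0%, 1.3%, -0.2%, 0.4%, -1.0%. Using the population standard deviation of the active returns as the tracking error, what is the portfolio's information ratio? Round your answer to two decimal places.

0.20

r̄ = (1.5 + 1.3 − 0.7 − 1 + 1.3 − 0.2 + 0.4 − 1) / 8 = 0.2000%
Σ(r − r̄)² = (1.5 − 0.2000)² + (1.3 − 0.2000)² + (-0.7 − 0.2000)² + … = 8.0000
σ = √[8.0000 / 8] = 1.0000%
IR = r̄ / tracking error = 0.2000 / 1.0000 = 0.2000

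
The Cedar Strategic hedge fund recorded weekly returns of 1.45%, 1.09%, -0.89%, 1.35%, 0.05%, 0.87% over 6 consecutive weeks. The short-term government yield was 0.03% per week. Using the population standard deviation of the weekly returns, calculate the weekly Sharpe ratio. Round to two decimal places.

Mean return μ = 3.920 / 6 = 0.6533%
Σ(r − μ)² = 4.1035; population σ = √(4.1035/6) = 0.8270%
Sharpe = (μ − rf) / σ = (0.6533 − 0.03) / 0.8270 = 0.6233 / 0.8270 = 0.7537

0.75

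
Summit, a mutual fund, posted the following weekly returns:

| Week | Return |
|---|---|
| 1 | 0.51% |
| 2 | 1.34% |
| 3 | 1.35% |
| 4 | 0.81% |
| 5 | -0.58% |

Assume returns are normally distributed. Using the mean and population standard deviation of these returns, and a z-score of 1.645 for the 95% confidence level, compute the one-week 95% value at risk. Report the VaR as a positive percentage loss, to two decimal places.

0.48

r̄ = (0.51 + 1.34 + 1.35 + 0.81 − 0.58) / 5 = 3.430 / 5 = 0.6860%
Population std dev = √[2.5177 / 5] = 0.7096%
VaR = −(r̄ − z·σ) = −(0.6860 − 1.645 × 0.7096) = −(-0.4813) = 0.4813%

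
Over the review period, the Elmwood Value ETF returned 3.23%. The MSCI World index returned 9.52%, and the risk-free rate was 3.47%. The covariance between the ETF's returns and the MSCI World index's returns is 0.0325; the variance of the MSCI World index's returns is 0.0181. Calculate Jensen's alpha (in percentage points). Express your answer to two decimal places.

β = Cov / Var = 0.0325 / 0.0181 = 1.7956
E[R] = Rf + β(Rm − Rf) = 3.47% + 1.7956 × (9.52% − 3.47%) = 14.3334%
α = Rp − E[R] = 3.23% − 14.3334% = -11.1034

-11.10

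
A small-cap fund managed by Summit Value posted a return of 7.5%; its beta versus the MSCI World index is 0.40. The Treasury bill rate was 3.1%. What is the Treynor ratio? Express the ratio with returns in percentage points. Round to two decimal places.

11.00

Treynor = (Rp − Rf) / β = (7.5% − 3.1%) / 0.40 = 4.40 / 0.40 = 11.0000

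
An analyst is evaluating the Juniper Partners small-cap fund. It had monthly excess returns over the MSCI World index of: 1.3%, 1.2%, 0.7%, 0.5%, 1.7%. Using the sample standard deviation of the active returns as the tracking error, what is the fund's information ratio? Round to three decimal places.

2.242

r̄ = (1.3 + 1.2 + 0.7 + 0.5 + 1.7) / 5 = 5.40 / 5 = 1.0800%
Σ(r − r̄)² = (1.3 − 1.0800)² + (1.2 − 1.0800)² + (0.7 − 1.0800)² + … = 0.9280
sample σ = √(0.9280 / 4) = √0.2320 = 0.4817%
IR = r̄ / tracking error = 1.0800 / 0.4817 = 2.2421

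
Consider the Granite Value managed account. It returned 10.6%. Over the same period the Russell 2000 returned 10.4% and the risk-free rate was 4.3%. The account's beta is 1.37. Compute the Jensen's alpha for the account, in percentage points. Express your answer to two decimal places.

CAPM expected return = Rf + β(Rm − Rf) = 4.3% + 1.37 × (10.4% − 4.3%) = 4.3 + 1.37 × 6.10 = 12.6570%
Jensen's α = Rp − E[R] = 10.6% − 12.6570% = -2.0570

-2.06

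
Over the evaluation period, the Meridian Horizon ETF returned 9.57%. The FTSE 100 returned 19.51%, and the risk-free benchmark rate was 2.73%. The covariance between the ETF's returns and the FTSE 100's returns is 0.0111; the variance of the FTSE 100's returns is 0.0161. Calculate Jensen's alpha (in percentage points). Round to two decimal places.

-4.73

β = Cov / Var = 0.0111 / 0.0161 = 0.6894
E[R] = Rf + β(Rm − Rf) = 2.73% + 0.6894 × (19.51% − 2.73%) = 14.2981%
α = Rp − E[R] = 9.57% − 14.2981% = -4.7281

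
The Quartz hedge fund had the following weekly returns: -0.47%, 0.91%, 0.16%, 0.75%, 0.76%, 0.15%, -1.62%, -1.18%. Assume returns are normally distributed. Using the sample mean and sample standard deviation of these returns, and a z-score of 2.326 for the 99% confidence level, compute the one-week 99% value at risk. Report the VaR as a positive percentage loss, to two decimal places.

2.26

Mean return r̄ = -0.540 / 8 = -0.0675%
Sample std dev = √[6.2176 / 7] = 0.9425%
VaR = −(r̄ − z·σ) = −(-0.0675 − 2.326 × 0.9425) = −(-2.2598) = 2.2598%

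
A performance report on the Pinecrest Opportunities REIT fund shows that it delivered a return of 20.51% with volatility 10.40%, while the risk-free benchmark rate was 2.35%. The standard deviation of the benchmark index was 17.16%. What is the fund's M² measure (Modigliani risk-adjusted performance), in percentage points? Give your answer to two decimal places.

Sharpe = (Rp − Rf) / σp = (20.51% − 2.35%) / 10.40% = 1.7462
M² = Rf + Sharpe × σm = 2.35% + 1.7462 × 17.16% = 32.3148%

32.31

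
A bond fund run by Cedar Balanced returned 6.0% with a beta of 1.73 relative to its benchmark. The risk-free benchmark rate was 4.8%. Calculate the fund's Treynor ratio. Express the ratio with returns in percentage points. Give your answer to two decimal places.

0.69

Treynor = (Rp − Rf) / β = (6.0% − 4.8%) / 1.73 = 1.20 / 1.73 = 0.6936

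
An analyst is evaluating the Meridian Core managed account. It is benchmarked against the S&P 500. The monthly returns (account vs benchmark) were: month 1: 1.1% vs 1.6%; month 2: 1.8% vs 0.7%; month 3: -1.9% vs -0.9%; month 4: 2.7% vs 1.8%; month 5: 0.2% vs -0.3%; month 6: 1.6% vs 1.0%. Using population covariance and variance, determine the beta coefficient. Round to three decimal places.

r̄p = 0.9167%,  r̄m = 0.6500%
Cov = Σ(rp − r̄p)(rm − r̄m) / 6 = 1.2592
Var(rm) = Σ(rm − r̄m)² / 6 = 0.9425
β = Cov / Var = 1.2592 / 0.9425 = 1.3360

1.336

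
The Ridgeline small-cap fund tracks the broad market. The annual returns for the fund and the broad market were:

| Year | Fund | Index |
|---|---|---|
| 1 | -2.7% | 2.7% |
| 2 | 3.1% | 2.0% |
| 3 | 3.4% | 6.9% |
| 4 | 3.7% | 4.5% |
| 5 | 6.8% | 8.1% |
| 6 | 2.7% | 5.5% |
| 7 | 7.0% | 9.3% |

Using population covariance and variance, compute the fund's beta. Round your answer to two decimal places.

0.91

r̄p = 3.4286%,  r̄m = 5.5714%
Cov = Σ(rp − r̄p)(rm − r̄m) / 7 = 5.7622
Var(rm) = Σ(rm − r̄m)² / 7 = 6.3163
β = Cov / Var = 5.7622 / 6.3163 = 0.9123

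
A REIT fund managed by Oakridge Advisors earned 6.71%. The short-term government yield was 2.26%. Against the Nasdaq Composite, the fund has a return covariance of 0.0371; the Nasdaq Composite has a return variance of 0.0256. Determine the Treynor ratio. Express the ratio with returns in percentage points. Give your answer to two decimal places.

3.07

β = Cov / Var = 0.0371 / 0.0256 = 1.4492
Treynor = (Rp − Rf) / β = (6.71% − 2.26%) / 1.4492 = 4.45 / 1.4492 = 3.0707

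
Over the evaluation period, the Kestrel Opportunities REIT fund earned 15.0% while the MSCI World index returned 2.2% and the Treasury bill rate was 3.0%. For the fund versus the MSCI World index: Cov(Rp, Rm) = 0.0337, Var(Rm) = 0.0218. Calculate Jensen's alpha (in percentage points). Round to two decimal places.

13.24

β = Cov / Var = 0.0337 / 0.0218 = 1.5459
E[R] = Rf + β(Rm − Rf) = 3.0% + 1.5459 × (2.2% − 3.0%) = 1.7633%
α = Rp − E[R] = 15.0% − 1.7633% = 13.2367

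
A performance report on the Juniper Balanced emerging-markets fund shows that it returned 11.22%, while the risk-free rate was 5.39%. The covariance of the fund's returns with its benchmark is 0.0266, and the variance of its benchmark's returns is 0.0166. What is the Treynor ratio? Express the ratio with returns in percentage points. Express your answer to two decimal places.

3.64

β = Cov / Var = 0.0266 / 0.0166 = 1.6024
Treynor = (Rp − Rf) / β = (11.22% − 5.39%) / 1.6024 = 5.83 / 1.6024 = 3.6383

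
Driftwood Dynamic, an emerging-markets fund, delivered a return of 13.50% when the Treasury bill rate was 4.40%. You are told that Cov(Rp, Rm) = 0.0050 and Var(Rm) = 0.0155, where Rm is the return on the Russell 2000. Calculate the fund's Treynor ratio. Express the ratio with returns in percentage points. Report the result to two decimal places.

28.21

β = Cov / Var = 0.0050 / 0.0155 = 0.3226
Treynor = (Rp − Rf) / β = (13.50% − 4.40%) / 0.3226 = 9.10 / 0.3226 = 28.2083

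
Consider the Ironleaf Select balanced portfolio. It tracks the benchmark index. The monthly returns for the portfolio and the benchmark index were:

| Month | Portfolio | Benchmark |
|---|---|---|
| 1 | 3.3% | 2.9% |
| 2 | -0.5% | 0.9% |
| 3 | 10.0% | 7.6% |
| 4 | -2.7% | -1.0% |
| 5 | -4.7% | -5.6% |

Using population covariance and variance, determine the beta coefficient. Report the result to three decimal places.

1.150

r̄p = 1.0800%,  r̄m = 0.9600%
Cov = Σ(rp − r̄p)(rm − r̄m) / 5 = 21.7912
Var(rm) = Σ(rm − r̄m)² / 5 = 18.9464
β = Cov / Var = 21.7912 / 18.9464 = 1.1501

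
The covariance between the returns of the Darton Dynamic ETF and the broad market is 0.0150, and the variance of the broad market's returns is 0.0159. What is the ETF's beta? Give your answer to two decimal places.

β = Cov(Rp, Rm) / Var(Rm) = 0.0150 / 0.0159 = 0.9434

0.94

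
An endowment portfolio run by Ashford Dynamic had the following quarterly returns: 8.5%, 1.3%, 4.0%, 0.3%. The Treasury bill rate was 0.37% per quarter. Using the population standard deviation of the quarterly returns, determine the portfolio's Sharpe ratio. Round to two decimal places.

r̄ = (8.5 + 1.3 + 4 + 0.3) / 4 = 3.5250%
Σ(r − r̄)² = (8.5 − 3.5250)² + (1.3 − 3.5250)² + … = 40.3275
population σ = √(40.3275 / 4) = √10.0819 = 3.1752%
Sharpe = (r̄ − rf) / σ = (3.5250 − 0.37) / 3.1752 = 3.1550 / 3.1752 = 0.9936

0.99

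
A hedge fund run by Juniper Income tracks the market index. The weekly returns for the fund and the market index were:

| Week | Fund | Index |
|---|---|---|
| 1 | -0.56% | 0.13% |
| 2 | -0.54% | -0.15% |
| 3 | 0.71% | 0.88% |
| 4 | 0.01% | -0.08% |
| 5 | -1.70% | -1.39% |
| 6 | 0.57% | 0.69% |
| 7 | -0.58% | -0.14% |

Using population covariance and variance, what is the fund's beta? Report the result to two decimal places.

r̄p = -0.2986%,  r̄m = -0.0086%
Cov = Σ(rp − r̄p)(rm − r̄m) / 7 = 0.4931
Var(rm) = Σ(rm − r̄m)² / 7 = 0.4639
β = Cov / Var = 0.4931 / 0.4639 = 1.0629

1.06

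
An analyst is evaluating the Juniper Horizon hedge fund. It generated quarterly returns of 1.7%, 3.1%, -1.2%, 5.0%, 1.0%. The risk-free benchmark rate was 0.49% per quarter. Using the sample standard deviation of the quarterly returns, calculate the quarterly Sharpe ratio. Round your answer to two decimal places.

0.62

μ = (1.7 + 3.1 − 1.2 + 5 + 1) / 5 = 9.60 / 5 = 1.9200%
Σ(r − μ)² = (1.7 − 1.9200)² + (3.1 − 1.9200)² + … = 21.5080
sample σ = √(21.5080 / 4) = √5.3770 = 2.3188%
Sharpe = (μ − rf) / σ = (1.9200 − 0.49) / 2.3188 = 1.4300 / 2.3188 = 0.6167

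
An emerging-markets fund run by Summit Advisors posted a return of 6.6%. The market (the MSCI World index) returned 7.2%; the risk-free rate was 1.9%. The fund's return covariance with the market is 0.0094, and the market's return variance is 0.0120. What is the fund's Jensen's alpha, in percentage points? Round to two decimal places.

0.55

β = Cov / Var = 0.0094 / 0.0120 = 0.7833
E[R] = Rf + β(Rm − Rf) = 1.9% + 0.7833 × (7.2% − 1.9%) = 6.0515%
α = Rp − E[R] = 6.6% − 6.0515% = 0.5485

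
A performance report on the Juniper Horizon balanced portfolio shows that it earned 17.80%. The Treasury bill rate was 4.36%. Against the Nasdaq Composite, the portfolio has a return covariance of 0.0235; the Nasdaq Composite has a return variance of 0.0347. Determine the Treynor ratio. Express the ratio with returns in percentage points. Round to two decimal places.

19.85

β = Cov / Var = 0.0235 / 0.0347 = 0.6772
Treynor = (Rp − Rf) / β = (17.80% − 4.36%) / 0.6772 = 13.44 / 0.6772 = 19.8464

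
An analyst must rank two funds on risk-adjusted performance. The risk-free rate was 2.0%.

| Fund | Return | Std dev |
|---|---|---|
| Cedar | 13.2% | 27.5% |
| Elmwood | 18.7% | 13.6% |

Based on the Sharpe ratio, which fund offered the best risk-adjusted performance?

Elmwood

Cedar: Sharpe ratio = (13.2% − 2.0%) / 27.5% = 0.407
Elmwood: Sharpe ratio = (18.7% − 2.0%) / 13.6% = 1.228
Highest: Elmwood (1.228).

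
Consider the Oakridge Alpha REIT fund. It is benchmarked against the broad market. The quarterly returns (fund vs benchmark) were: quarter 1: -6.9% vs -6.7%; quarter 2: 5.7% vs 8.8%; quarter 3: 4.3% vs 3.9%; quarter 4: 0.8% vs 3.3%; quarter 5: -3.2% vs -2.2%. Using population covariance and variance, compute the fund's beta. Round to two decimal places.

0.85

r̄p = 0.1400%,  r̄m = 1.4200%
Cov = Σ(rp − r̄p)(rm − r̄m) / 5 = 24.3692
Var(rm) = Σ(rm − r̄m)² / 5 = 28.6376
β = Cov / Var = 24.3692 / 28.6376 = 0.8510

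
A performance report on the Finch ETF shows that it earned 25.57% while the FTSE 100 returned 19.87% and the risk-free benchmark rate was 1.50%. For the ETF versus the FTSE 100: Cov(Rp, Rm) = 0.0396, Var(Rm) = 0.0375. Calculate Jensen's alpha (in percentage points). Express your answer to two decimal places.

4.67

β = Cov / Var = 0.0396 / 0.0375 = 1.0560
E[R] = Rf + β(Rm − Rf) = 1.50% + 1.0560 × (19.87% − 1.50%) = 20.8987%
α = Rp − E[R] = 25.57% − 20.8987% = 4.6713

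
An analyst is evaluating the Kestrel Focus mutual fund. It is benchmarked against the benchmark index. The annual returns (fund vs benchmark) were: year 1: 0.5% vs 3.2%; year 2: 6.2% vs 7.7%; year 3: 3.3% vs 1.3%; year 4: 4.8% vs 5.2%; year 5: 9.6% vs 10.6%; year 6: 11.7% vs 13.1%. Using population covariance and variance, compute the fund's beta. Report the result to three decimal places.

r̄p = 6.0167%,  r̄m = 6.8500%
Cov = Σ(rp − r̄p)(rm − r̄m) / 6 = 14.3892
Var(rm) = Σ(rm − r̄m)² / 6 = 16.7825
β = Cov / Var = 14.3892 / 16.7825 = 0.8574

0.857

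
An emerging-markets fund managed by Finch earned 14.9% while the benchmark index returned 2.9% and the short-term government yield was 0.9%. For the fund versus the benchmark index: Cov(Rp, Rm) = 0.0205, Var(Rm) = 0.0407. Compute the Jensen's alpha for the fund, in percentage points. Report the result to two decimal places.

12.99

β = Cov / Var = 0.0205 / 0.0407 = 0.5037
E[R] = Rf + β(Rm − Rf) = 0.9% + 0.5037 × (2.9% − 0.9%) = 1.9074%
α = Rp − E[R] = 14.9% − 1.9074% = 12.9926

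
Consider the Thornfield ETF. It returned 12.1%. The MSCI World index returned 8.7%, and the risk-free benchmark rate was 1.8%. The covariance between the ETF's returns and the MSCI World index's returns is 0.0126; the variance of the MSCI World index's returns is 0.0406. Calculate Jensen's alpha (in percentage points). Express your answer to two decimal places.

8.16

β = Cov / Var = 0.0126 / 0.0406 = 0.3103
E[R] = Rf + β(Rm − Rf) = 1.8% + 0.3103 × (8.7% − 1.8%) = 3.9411%
α = Rp − E[R] = 12.1% − 3.9411% = 8.1589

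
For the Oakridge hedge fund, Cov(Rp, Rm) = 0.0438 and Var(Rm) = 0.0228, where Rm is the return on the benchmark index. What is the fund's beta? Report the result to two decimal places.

β = Cov(Rp, Rm) / Var(Rm) = 0.0438 / 0.0228 = 1.9211

1.92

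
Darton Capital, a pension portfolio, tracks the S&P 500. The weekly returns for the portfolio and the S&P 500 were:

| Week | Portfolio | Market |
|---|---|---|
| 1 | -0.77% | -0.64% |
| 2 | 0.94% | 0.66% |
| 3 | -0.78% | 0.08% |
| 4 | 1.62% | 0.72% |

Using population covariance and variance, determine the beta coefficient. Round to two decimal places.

1.67

r̄p = 0.2525%,  r̄m = 0.2050%
Cov = Σ(rp − r̄p)(rm − r̄m) / 4 = 0.5025
Var(rm) = Σ(rm − r̄m)² / 4 = 0.3005
β = Cov / Var = 0.5025 / 0.3005 = 1.6722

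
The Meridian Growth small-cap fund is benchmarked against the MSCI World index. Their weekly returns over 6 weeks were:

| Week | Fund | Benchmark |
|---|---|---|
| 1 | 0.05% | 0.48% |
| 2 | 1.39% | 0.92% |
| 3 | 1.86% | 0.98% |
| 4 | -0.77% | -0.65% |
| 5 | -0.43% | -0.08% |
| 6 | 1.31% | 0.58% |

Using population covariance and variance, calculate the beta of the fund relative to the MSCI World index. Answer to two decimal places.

1.60

r̄p = 0.5683%,  r̄m = 0.3717%
Cov = Σ(rp − r̄p)(rm − r̄m) / 6 = 0.5255
Var(rm) = Σ(rm − r̄m)² / 6 = 0.3289
β = Cov / Var = 0.5255 / 0.3289 = 1.5978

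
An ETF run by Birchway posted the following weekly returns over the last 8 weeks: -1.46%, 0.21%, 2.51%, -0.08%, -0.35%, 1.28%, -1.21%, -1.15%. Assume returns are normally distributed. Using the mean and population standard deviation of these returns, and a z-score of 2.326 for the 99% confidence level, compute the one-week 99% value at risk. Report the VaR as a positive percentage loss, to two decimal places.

3.00

Mean return r̄ = -0.250 / 8 = -0.0313%
Population std dev = √[13.0219 / 8] = 1.2758%
VaR = −(r̄ − z·σ) = −(-0.0313 − 2.326 × 1.2758) = −(-2.9988) = 2.9988%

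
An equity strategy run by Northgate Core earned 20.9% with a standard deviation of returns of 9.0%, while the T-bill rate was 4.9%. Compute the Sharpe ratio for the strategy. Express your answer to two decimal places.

Sharpe = (Rp − Rf) / σp = (20.9% − 4.9%) / 9.0% = 16.00% / 9.0% = 1.7778

1.78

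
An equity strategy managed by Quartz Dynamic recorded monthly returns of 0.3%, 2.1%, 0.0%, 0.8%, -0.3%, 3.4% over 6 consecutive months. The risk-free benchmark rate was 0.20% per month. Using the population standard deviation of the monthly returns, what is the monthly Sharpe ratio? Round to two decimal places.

0.65

r̄ = (0.3 + 2.1 + 0 + 0.8 − 0.3 + 3.4) / 6 = 1.0500%
Population σ = √[Σ(r − r̄)² / 6] = √[10.1750 / 6] = √1.6958 = 1.3022%
Sharpe = (r̄ − rf) / σ = (1.0500 − 0.2) / 1.3022 = 0.8500 / 1.3022 = 0.6527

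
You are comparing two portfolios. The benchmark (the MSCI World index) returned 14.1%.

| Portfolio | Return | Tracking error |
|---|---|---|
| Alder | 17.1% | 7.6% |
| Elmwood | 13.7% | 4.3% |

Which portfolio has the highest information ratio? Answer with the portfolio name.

Alder

Alder: IR = (17.1% − 14.1%) / 7.6% = 0.395
Elmwood: IR = (13.7% − 14.1%) / 4.3% = -0.093
Highest: Alder (0.395).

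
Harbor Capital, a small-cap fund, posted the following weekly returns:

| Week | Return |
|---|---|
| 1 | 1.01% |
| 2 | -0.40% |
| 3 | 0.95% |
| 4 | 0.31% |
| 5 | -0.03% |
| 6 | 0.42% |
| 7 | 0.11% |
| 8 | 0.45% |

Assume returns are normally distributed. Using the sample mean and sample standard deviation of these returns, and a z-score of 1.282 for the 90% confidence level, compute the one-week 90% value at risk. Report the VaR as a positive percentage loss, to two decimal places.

0.26

μ = (1.01 − 0.4 + 0.95 + 0.31 − 0.03 + 0.42 + 0.11 + 0.45) / 8 = 0.3525%
Sample σ = √[Σ(r − μ)² / 7] = √[1.5766 / 7] = √0.2252 = 0.4746%
VaR = −(μ − z·σ) = −(0.3525 − 1.282 × 0.4746) = −(-0.2559) = 0.2559%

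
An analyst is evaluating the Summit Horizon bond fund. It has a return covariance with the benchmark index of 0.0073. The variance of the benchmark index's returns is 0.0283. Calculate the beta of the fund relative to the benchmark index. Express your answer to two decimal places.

β = Cov(Rp, Rm) / Var(Rm) = 0.0073 / 0.0283 = 0.2580

0.26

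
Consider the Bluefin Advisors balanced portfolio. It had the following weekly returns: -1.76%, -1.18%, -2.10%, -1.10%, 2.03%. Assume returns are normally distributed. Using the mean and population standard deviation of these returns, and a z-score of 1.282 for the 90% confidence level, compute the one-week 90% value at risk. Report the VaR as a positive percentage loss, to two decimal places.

Mean return μ = -4.110 / 5 = -0.8220%
Population σ = √[Σ(r − μ)² / 5] = √[10.8525 / 5] = √2.1705 = 1.4733%
VaR = −(μ − z·σ) = −(-0.8220 − 1.282 × 1.4733) = −(-2.7108) = 2.7108%

2.71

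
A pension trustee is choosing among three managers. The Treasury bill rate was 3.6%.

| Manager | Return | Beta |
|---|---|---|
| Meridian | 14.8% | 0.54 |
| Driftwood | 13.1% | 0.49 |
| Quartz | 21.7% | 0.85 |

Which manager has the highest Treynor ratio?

Quartz

Meridian: Treynor = (14.8% − 3.6%) / 0.54 = 20.741
Driftwood: Treynor = (13.1% − 3.6%) / 0.49 = 19.388
Quartz: Treynor = (21.7% − 3.6%) / 0.85 = 21.294
Highest: Quartz (21.294).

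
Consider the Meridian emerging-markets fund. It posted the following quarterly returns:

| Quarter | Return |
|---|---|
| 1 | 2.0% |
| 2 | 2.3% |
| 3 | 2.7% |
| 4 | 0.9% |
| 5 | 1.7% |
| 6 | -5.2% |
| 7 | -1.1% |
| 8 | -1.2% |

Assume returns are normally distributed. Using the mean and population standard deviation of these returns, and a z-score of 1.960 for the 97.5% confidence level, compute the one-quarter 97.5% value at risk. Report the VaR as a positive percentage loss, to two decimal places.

4.61

Mean return r̄ = 2.10 / 8 = 0.2625%
Σ(r − r̄)² = (2 − 0.2625)² + (2.3 − 0.2625)² + (2.7 − 0.2625)² + … = 49.4188
σ = √[49.4188 / 8] = 2.4854%
VaR = −(r̄ − z·σ) = −(0.2625 − 1.960 × 2.4854) = −(-4.6089) = 4.6089%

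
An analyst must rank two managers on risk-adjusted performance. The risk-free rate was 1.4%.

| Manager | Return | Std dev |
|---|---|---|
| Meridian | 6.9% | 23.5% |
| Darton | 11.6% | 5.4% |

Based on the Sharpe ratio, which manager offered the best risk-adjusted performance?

Darton

Meridian: Sharpe ratio = (6.9% − 1.4%) / 23.5% = 0.234
Darton: Sharpe ratio = (11.6% − 1.4%) / 5.4% = 1.889
Highest: Darton (1.889).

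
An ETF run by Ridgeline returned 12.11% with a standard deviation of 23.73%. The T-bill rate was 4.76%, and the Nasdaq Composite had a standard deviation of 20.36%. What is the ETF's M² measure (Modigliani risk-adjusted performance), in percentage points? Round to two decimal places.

Sharpe = (Rp − Rf) / σp = (12.11% − 4.76%) / 23.73% = 0.3097
M² = Rf + Sharpe × σm = 4.76% + 0.3097 × 20.36% = 11.0655%

11.07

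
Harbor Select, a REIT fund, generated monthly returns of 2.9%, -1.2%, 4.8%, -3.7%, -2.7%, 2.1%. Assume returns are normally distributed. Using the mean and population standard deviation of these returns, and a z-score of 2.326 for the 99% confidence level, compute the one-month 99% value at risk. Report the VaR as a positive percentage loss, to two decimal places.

r̄ = (2.9 − 1.2 + 4.8 − 3.7 − 2.7 + 2.1) / 6 = 0.3667%
Population σ = √[Σ(r − r̄)² / 6] = √[57.4733 / 6] = √9.5789 = 3.0950%
VaR = −(r̄ − z·σ) = −(0.3667 − 2.326 × 3.0950) = −(-6.8323) = 6.8323%

6.83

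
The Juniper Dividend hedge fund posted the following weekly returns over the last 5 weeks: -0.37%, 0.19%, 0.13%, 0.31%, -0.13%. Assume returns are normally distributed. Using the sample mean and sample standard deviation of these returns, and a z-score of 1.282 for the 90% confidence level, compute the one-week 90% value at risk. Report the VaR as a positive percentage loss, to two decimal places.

0.32

Mean return r̄ = 0.130 / 5 = 0.0260%
Sample σ = √[Σ(r − r̄)² / 4] = √[0.2995 / 4] = √0.0749 = 0.2737%
VaR = −(r̄ − z·σ) = −(0.0260 − 1.282 × 0.2737) = −(-0.3249) = 0.3249%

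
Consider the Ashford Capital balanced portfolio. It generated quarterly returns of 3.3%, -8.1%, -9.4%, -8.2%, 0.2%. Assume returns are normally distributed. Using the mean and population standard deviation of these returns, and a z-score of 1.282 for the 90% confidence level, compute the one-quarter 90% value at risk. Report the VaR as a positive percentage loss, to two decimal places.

11.07

Mean return μ = -22.20 / 5 = -4.4400%
Population σ = √[Σ(r − μ)² / 5] = √[133.5720 / 5] = √26.7144 = 5.1686%
VaR = −(μ − z·σ) = −(-4.4400 − 1.282 × 5.1686) = −(-11.0661) = 11.0661%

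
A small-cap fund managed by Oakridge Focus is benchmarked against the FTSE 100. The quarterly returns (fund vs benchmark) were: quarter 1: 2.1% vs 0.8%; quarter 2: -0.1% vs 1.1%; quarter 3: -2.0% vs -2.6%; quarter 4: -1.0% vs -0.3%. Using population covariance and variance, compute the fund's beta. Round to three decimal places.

r̄p = -0.2500%,  r̄m = -0.2500%
Cov = Σ(rp − r̄p)(rm − r̄m) / 4 = 1.7050
Var(rm) = Σ(rm − r̄m)² / 4 = 2.1125
β = Cov / Var = 1.7050 / 2.1125 = 0.8071

0.807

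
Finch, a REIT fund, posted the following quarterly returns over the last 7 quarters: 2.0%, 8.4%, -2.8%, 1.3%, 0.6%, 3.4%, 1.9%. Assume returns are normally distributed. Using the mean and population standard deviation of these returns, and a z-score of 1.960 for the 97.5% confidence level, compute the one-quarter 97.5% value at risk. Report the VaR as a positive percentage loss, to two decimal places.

4.01

μ = (2 + 8.4 − 2.8 + 1.3 + 0.6 + 3.4 + 1.9) / 7 = 2.1143%
Σ(r − μ)² = (2 − 2.1143)² + (8.4 − 2.1143)² + (-2.8 − 2.1143)² + … = 68.3286
σ = √[68.3286 / 7] = 3.1243%
VaR = −(μ − z·σ) = −(2.1143 − 1.960 × 3.1243) = −(-4.0093) = 4.0093%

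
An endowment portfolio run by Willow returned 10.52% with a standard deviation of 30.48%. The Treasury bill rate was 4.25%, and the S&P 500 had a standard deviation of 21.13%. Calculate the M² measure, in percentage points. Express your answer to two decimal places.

Sharpe = (Rp − Rf) / σp = (10.52% − 4.25%) / 30.48% = 0.2057
M² = Rf + Sharpe × σm = 4.25% + 0.2057 × 21.13% = 8.5964%

8.60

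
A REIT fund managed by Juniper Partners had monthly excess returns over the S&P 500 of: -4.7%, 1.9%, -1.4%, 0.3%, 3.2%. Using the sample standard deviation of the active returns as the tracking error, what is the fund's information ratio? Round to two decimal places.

Mean return μ = -0.70 / 5 = -0.1400%
Sample σ = √[Σ(r − μ)² / 4] = √[37.8920 / 4] = √9.4730 = 3.0778%
IR = μ / tracking error = -0.1400 / 3.0778 = -0.0455

-0.05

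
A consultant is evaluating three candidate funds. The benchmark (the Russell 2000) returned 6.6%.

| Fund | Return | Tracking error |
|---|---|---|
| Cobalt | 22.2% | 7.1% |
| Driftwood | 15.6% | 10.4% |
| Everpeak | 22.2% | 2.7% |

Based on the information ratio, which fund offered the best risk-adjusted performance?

Everpeak

Cobalt: IR = (22.2% − 6.6%) / 7.1% = 2.197
Driftwood: IR = (15.6% − 6.6%) / 10.4% = 0.865
Everpeak: IR = (22.2% − 6.6%) / 2.7% = 5.778
Highest: Everpeak (5.778).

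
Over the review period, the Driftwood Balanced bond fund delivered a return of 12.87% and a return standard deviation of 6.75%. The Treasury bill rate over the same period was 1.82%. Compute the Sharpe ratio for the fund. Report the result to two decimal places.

1.64

Sharpe = (Rp − Rf) / σp = (12.87% − 1.82%) / 6.75% = 11.05% / 6.75% = 1.6370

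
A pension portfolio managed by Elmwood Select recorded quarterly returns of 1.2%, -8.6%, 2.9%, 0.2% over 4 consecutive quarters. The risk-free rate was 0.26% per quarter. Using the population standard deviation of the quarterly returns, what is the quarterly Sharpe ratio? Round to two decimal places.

μ = (1.2 − 8.6 + 2.9 + 0.2) / 4 = -4.30 / 4 = -1.0750%
Σ(r − μ)² = 79.2275; population σ = √(79.2275/4) = 4.4505%
Sharpe = (μ − rf) / σ = (-1.0750 − 0.26) / 4.4505 = -1.3350 / 4.4505 = -0.3000

-0.30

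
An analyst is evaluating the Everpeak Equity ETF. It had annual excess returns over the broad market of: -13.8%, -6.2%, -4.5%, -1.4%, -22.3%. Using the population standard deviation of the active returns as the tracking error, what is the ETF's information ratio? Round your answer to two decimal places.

r̄ = (-13.8 − 6.2 − 4.5 − 1.4 − 22.3) / 5 = -9.6400%
Σ(r − r̄)² = 283.7320; population σ = √(283.7320/5) = 7.5330%
IR = r̄ / tracking error = -9.6400 / 7.5330 = -1.2797

-1.28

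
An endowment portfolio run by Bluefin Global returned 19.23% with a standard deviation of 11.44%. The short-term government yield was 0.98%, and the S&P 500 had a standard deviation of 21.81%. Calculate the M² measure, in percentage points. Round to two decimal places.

35.77

Sharpe = (Rp − Rf) / σp = (19.23% − 0.98%) / 11.44% = 1.5953
M² = Rf + Sharpe × σm = 0.98% + 1.5953 × 21.81% = 35.7735%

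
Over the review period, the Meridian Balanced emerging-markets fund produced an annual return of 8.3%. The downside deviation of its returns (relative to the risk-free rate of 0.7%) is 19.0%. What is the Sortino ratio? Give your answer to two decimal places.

0.40

Sortino = (Rp − Rf) / σd = (8.3% − 0.7%) / 19.0% = 7.60% / 19.0% = 0.4000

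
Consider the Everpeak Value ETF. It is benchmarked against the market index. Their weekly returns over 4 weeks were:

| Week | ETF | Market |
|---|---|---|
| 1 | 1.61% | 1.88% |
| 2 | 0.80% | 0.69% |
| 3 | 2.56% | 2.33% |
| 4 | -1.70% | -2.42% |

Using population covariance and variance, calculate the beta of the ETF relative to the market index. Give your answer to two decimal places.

0.85

r̄p = 0.8175%,  r̄m = 0.6200%
Cov = Σ(rp − r̄p)(rm − r̄m) / 4 = 2.9076
Var(rm) = Σ(rm − r̄m)² / 4 = 3.4396
β = Cov / Var = 2.9076 / 3.4396 = 0.8453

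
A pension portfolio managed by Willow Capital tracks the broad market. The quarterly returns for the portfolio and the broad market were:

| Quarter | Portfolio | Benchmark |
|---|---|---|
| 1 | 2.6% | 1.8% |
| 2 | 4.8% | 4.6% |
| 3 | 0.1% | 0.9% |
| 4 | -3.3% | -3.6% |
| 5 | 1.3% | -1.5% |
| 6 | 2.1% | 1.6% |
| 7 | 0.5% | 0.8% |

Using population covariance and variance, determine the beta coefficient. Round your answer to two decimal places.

r̄p = 1.1571%,  r̄m = 0.6571%
Cov = Σ(rp − r̄p)(rm − r̄m) / 7 = 5.0310
Var(rm) = Σ(rm − r̄m)² / 7 = 5.7996
β = Cov / Var = 5.0310 / 5.7996 = 0.8675

0.87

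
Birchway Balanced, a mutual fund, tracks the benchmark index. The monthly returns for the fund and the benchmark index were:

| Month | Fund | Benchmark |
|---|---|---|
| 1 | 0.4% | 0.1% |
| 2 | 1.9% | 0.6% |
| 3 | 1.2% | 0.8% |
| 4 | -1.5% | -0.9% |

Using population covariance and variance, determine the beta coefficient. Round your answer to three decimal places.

1.844

r̄p = 0.5000%,  r̄m = 0.1500%
Cov = Σ(rp − r̄p)(rm − r̄m) / 4 = 0.7975
Var(rm) = Σ(rm − r̄m)² / 4 = 0.4325
β = Cov / Var = 0.7975 / 0.4325 = 1.8439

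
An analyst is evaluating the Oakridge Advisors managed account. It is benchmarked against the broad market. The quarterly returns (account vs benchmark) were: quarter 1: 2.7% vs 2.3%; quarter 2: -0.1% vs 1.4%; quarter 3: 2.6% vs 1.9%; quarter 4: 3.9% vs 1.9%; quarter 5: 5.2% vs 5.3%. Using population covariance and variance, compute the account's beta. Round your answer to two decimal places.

r̄p = 2.8600%,  r̄m = 2.5600%
Cov = Σ(rp − r̄p)(rm − r̄m) / 5 = 1.8744
Var(rm) = Σ(rm − r̄m)² / 5 = 1.9584
β = Cov / Var = 1.8744 / 1.9584 = 0.9571

0.96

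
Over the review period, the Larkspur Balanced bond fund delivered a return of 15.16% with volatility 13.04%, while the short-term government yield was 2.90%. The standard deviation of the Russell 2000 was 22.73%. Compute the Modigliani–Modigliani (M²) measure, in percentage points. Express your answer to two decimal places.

Sharpe = (Rp − Rf) / σp = (15.16% − 2.90%) / 13.04% = 0.9402
M² = Rf + Sharpe × σm = 2.90% + 0.9402 × 22.73% = 24.2707%

24.27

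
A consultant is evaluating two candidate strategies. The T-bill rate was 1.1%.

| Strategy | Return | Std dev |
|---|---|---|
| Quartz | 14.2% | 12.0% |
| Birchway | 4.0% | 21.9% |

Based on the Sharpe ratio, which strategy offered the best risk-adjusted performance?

Quartz: Sharpe ratio = (14.2% − 1.1%) / 12.0% = 1.092
Birchway: Sharpe ratio = (4.0% − 1.1%) / 21.9% = 0.132
Highest: Quartz (1.092).

Quartz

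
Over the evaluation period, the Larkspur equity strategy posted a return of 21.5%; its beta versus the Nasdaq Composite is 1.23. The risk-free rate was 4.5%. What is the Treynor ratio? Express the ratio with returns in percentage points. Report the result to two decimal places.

13.82

Treynor = (Rp − Rf) / β = (21.5% − 4.5%) / 1.23 = 17.00 / 1.23 = 13.8211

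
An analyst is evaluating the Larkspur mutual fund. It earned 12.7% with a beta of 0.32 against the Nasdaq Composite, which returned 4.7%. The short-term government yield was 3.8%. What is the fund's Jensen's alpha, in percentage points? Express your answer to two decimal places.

CAPM expected return = Rf + β(Rm − Rf) = 3.8% + 0.32 × (4.7% − 3.8%) = 3.8 + 0.32 × 0.90 = 4.0880%
Jensen's α = Rp − E[R] = 12.7% − 4.0880% = 8.6120

8.61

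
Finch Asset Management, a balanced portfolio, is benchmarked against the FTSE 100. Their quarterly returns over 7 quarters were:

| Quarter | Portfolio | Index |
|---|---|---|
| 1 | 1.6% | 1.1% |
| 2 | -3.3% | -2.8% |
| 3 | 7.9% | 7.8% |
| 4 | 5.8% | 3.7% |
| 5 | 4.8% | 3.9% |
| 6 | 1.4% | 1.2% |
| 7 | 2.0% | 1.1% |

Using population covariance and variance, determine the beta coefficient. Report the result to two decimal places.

1.09

r̄p = 2.8857%,  r̄m = 2.2857%
Cov = Σ(rp − r̄p)(rm − r̄m) / 7 = 10.0727
Var(rm) = Σ(rm − r̄m)² / 7 = 9.2669
β = Cov / Var = 10.0727 / 9.2669 = 1.0870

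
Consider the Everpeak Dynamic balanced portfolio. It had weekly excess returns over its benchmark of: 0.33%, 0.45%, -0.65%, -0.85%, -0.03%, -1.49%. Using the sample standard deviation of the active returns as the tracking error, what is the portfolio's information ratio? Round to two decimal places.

Mean return r̄ = -2.240 / 6 = -0.3733%
Sample std dev = √[2.8411 / 5] = 0.7538%
IR = r̄ / tracking error = -0.3733 / 0.7538 = -0.4952

-0.50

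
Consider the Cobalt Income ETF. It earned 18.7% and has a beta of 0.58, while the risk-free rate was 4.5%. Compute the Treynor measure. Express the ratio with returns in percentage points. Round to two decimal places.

24.48

Treynor = (Rp − Rf) / β = (18.7% − 4.5%) / 0.58 = 14.20 / 0.58 = 24.4828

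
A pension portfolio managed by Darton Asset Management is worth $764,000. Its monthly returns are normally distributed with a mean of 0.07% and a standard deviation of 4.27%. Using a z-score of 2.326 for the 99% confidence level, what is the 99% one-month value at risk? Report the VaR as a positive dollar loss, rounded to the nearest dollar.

Return at the 99% tail: μ − z·σ = 0.07% − 2.326 × 4.27% = 0.07 − 9.93202 = -9.86202%
VaR = −(-9.86202%) × $764,000 = 9.86202% × $764,000 = $75,346

$75,346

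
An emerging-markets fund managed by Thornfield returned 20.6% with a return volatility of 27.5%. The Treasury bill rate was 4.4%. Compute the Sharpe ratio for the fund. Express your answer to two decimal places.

Sharpe = (Rp − Rf) / σp = (20.6% − 4.4%) / 27.5% = 16.20% / 27.5% = 0.5891

0.59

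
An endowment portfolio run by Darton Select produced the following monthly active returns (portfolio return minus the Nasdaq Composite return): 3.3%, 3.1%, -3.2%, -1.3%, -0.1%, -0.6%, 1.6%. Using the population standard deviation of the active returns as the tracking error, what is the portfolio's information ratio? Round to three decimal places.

0.181

Mean return μ = 2.80 / 7 = 0.4000%
Σ(r − μ)² = (3.3 − 0.4000)² + (3.1 − 0.4000)² + (-3.2 − 0.4000)² + … = 34.2400
σ = √[34.2400 / 7] = 2.2117%
IR = μ / tracking error = 0.4000 / 2.2117 = 0.1809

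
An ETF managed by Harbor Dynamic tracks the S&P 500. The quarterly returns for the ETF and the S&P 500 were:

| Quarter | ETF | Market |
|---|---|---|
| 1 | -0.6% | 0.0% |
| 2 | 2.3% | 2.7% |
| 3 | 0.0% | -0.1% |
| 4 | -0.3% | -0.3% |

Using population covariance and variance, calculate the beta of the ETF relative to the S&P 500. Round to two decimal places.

0.91

r̄p = 0.3500%,  r̄m = 0.5750%
Cov = Σ(rp − r̄p)(rm − r̄m) / 4 = 1.3738
Var(rm) = Σ(rm − r̄m)² / 4 = 1.5169
β = Cov / Var = 1.3738 / 1.5169 = 0.9057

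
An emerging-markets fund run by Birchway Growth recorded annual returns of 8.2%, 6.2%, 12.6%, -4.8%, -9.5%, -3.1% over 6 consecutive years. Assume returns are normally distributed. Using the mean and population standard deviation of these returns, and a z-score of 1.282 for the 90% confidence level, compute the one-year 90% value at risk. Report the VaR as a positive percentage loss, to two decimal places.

8.49

Mean return μ = 9.60 / 6 = 1.6000%
Σ(r − μ)² = (8.2 − 1.6000)² + (6.2 − 1.6000)² + … = 371.9800
population σ = √(371.9800 / 6) = √61.9967 = 7.8738%
VaR = −(μ − z·σ) = −(1.6000 − 1.282 × 7.8738) = −(-8.4942) = 8.4942%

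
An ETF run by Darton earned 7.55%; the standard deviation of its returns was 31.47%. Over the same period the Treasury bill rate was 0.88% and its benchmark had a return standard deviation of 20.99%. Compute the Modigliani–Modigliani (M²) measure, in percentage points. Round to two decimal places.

Sharpe = (Rp − Rf) / σp = (7.55% − 0.88%) / 31.47% = 0.2119
M² = Rf + Sharpe × σm = 0.88% + 0.2119 × 20.99% = 5.3278%

5.33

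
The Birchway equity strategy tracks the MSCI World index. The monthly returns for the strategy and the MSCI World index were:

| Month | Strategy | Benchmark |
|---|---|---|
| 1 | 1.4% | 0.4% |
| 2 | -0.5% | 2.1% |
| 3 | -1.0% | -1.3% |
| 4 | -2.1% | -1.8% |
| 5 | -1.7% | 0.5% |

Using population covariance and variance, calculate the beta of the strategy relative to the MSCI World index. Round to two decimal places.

r̄p = -0.7800%,  r̄m = -0.0200%
Cov = Σ(rp − r̄p)(rm − r̄m) / 5 = 0.7324
Var(rm) = Σ(rm − r̄m)² / 5 = 1.9496
β = Cov / Var = 0.7324 / 1.9496 = 0.3757

0.38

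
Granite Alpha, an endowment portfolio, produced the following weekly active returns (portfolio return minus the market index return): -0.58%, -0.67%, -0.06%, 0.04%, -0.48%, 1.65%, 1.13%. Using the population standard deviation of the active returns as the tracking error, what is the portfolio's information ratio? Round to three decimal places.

0.176

Mean return r̄ = 1.030 / 7 = 0.1471%
Population σ = √[Σ(r − r̄)² / 7] = √[4.8687 / 7] = √0.6955 = 0.8340%
IR = r̄ / tracking error = 0.1471 / 0.8340 = 0.1764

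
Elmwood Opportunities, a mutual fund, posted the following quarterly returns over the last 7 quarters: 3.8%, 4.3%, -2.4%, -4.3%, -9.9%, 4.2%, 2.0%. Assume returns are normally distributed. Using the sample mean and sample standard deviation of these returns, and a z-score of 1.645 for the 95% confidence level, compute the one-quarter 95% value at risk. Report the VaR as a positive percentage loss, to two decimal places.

9.24

Mean return r̄ = -2.30 / 7 = -0.3286%
Σ(r − r̄)² = (3.8 − (-0.3286))² + (4.3 − (-0.3286))² + … = 176.0743
sample σ = √(176.0743 / 6) = √29.3457 = 5.4172%
VaR = −(r̄ − z·σ) = −(-0.3286 − 1.645 × 5.4172) = −(-9.2399) = 9.2399%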